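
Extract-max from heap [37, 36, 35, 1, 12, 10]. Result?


Max = 37
Replace root with last, heapify down
Resulting heap: [36, 12, 35, 1, 10]


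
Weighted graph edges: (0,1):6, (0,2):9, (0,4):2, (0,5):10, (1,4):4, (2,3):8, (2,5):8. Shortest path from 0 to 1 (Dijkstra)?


Dijkstra from 0:
Distances: {0: 0, 1: 6, 2: 9, 3: 17, 4: 2, 5: 10}
Shortest distance to 1 = 6, path = [0, 1]


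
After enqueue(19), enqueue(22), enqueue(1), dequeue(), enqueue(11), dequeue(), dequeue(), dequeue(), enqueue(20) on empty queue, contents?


enqueue(19) -> [19]
enqueue(22) -> [19, 22]
enqueue(1) -> [19, 22, 1]
dequeue() returns 19 -> [22, 1]
enqueue(11) -> [22, 1, 11]
dequeue() returns 22 -> [1, 11]
dequeue() returns 1 -> [11]
dequeue() returns 11 -> []
enqueue(20) -> [20]
Final queue (front to back): [20]


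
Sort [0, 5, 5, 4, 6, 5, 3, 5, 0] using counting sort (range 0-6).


Count array: [2, 0, 0, 1, 1, 4, 1]
Reconstruct: [0, 0, 3, 4, 5, 5, 5, 5, 6]


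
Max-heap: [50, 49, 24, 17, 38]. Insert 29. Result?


Append 29: [50, 49, 24, 17, 38, 29]
Bubble up: swap idx 5(29) with idx 2(24)
Result: [50, 49, 29, 17, 38, 24]


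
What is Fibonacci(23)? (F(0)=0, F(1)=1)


F(n)=F(n-1)+F(n-2)
...F(21)=10946, F(22)=17711, F(23)=28657


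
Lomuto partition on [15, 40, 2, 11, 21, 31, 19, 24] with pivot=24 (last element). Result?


Elements <= 24 go left of pivot.
Result: [15, 2, 11, 21, 19, 24, 40, 31], pivot at index 5


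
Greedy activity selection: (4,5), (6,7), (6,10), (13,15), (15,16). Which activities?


Greedy: pick earliest-ending, then skip overlaps.
Selected (4 activities): [(4, 5), (6, 7), (13, 15), (15, 16)]


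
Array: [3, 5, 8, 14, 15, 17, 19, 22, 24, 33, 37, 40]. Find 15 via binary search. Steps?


Search for 15:
[0,11] mid=5 arr[5]=17
[0,4] mid=2 arr[2]=8
[3,4] mid=3 arr[3]=14
[4,4] mid=4 arr[4]=15
Total: 4 comparisons


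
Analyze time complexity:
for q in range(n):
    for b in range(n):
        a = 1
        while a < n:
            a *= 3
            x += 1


Per nesting level: O(n) * O(n) * O(log n) = O(n^2 log n)
Complexity: O(n^2 log n)


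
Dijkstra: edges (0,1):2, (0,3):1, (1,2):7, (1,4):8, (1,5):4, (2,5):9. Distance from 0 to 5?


Dijkstra from 0:
Distances: {0: 0, 1: 2, 2: 9, 3: 1, 4: 10, 5: 6}
Shortest distance to 5 = 6, path = [0, 1, 5]


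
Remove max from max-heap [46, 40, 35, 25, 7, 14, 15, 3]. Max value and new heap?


Max = 46
Replace root with last, heapify down
Resulting heap: [40, 25, 35, 3, 7, 14, 15]


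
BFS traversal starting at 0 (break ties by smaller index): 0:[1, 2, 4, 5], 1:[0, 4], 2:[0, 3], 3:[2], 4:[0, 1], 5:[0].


BFS queue: start with [0]
Visit order: [0, 1, 2, 4, 5, 3]


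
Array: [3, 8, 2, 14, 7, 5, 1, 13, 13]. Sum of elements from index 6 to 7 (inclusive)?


Prefix sums: [0, 3, 11, 13, 27, 34, 39, 40, 53, 66]
Sum[6..7] = prefix[8] - prefix[6] = 53 - 39 = 14


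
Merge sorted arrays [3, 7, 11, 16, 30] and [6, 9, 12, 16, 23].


Compare heads, take smaller each step.
Merged: [3, 6, 7, 9, 11, 12, 16, 16, 23, 30]


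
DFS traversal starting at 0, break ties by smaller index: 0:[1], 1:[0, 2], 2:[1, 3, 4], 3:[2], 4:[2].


DFS stack-based: start with [0]
Visit order: [0, 1, 2, 3, 4]


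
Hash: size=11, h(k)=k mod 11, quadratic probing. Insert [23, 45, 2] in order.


Insertions: 23->slot 1; 45->slot 2; 2->slot 3
Table: [None, 23, 45, 2, None, None, None, None, None, None, None]


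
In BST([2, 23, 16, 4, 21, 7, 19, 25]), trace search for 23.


BST root = 2
Search for 23: compare at each node
Path: [2, 23]


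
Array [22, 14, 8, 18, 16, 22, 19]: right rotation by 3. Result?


Right rotate by 3: [16, 22, 19, 22, 14, 8, 18]


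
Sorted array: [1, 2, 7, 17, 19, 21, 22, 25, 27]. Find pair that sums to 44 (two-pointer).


Two pointers: lo=0, hi=8
Found pair: (17, 27) summing to 44


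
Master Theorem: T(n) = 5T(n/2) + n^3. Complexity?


a=5, b=2, c=3. log_2(5)=2.322 < c=3. Case 3: O(n^c) = O(n^3)
Complexity: O(n^3)


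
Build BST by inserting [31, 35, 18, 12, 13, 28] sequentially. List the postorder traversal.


Root = 31; build tree by BST insertion.
Postorder traversal: [13, 12, 28, 18, 35, 31]


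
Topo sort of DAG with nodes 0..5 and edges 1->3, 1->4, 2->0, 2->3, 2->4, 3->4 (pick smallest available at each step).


Kahn's algorithm, process smallest node first
Order: [1, 2, 0, 3, 4, 5]


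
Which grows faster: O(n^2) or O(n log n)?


linearithmic grows slower than quadratic
O(n log n) is asymptotically smaller; O(n^2) grows faster


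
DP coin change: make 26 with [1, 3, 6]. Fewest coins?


dp[0]=0; dp[i]=1+min(dp[i-c] for c in coins)
...dp[21]=4, dp[22]=5, dp[23]=6, dp[24]=4, dp[25]=5, dp[26]=6
Minimum coins for 26 = 6


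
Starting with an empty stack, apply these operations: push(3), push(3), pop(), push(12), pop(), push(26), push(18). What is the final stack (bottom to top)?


push(3) -> [3]
push(3) -> [3, 3]
pop() returns 3 -> [3]
push(12) -> [3, 12]
pop() returns 12 -> [3]
push(26) -> [3, 26]
push(18) -> [3, 26, 18]
Final stack (bottom to top): [3, 26, 18]


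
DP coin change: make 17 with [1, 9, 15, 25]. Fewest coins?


dp[0]=0; dp[i]=1+min(dp[i-c] for c in coins)
...dp[12]=4, dp[13]=5, dp[14]=6, dp[15]=1, dp[16]=2, dp[17]=3
Minimum coins for 17 = 3


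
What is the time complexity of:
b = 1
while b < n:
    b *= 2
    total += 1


Per nesting level: O(log n) = O(log n)
Complexity: O(log n)


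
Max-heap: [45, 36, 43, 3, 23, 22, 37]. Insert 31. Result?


Append 31: [45, 36, 43, 3, 23, 22, 37, 31]
Bubble up: swap idx 7(31) with idx 3(3)
Result: [45, 36, 43, 31, 23, 22, 37, 3]


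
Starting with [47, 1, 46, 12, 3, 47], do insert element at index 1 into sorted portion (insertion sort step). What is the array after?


After one pass: [1, 47, 46, 12, 3, 47]


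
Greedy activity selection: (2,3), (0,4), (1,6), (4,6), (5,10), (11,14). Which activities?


Greedy: pick earliest-ending, then skip overlaps.
Selected (3 activities): [(2, 3), (4, 6), (11, 14)]


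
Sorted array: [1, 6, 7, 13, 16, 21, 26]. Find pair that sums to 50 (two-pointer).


Two pointers: lo=0, hi=6
No pair sums to 50


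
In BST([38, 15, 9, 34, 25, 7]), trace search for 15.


BST root = 38
Search for 15: compare at each node
Path: [38, 15]


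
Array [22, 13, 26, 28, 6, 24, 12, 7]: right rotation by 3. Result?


Right rotate by 3: [24, 12, 7, 22, 13, 26, 28, 6]


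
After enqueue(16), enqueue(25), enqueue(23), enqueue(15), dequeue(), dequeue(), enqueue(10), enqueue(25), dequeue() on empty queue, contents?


enqueue(16) -> [16]
enqueue(25) -> [16, 25]
enqueue(23) -> [16, 25, 23]
enqueue(15) -> [16, 25, 23, 15]
dequeue() returns 16 -> [25, 23, 15]
dequeue() returns 25 -> [23, 15]
enqueue(10) -> [23, 15, 10]
enqueue(25) -> [23, 15, 10, 25]
dequeue() returns 23 -> [15, 10, 25]
Final queue (front to back): [15, 10, 25]


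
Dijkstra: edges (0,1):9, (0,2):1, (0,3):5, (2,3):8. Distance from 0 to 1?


Dijkstra from 0:
Distances: {0: 0, 1: 9, 2: 1, 3: 5}
Shortest distance to 1 = 9, path = [0, 1]


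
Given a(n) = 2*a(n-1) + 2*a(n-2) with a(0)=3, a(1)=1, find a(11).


Build bottom-up:
...a(9)=7824, a(10)=21376, a(11)=2*21376+2*7824=58400


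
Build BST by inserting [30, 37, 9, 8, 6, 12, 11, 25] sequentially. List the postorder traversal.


Root = 30; build tree by BST insertion.
Postorder traversal: [6, 8, 11, 25, 12, 9, 37, 30]


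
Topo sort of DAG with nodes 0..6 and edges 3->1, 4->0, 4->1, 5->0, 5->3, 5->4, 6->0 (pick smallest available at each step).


Kahn's algorithm, process smallest node first
Order: [2, 5, 3, 4, 1, 6, 0]


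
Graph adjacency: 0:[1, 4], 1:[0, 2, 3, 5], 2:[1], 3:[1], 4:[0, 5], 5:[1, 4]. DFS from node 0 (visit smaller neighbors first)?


DFS stack-based: start with [0]
Visit order: [0, 1, 2, 3, 5, 4]


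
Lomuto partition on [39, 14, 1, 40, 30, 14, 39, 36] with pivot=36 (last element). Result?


Elements <= 36 go left of pivot.
Result: [14, 1, 30, 14, 36, 40, 39, 39], pivot at index 4


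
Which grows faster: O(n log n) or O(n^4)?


linearithmic grows slower than quartic
O(n log n) is asymptotically smaller; O(n^4) grows faster


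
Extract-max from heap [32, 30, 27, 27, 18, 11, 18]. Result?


Max = 32
Replace root with last, heapify down
Resulting heap: [30, 27, 27, 18, 18, 11]


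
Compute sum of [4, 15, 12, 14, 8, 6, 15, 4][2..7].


Prefix sums: [0, 4, 19, 31, 45, 53, 59, 74, 78]
Sum[2..7] = prefix[8] - prefix[2] = 78 - 19 = 59


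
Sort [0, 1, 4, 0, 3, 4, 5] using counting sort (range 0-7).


Count array: [2, 1, 0, 1, 2, 1, 0, 0]
Reconstruct: [0, 0, 1, 3, 4, 4, 5]


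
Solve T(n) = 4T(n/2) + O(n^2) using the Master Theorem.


a=4, b=2, c=2. log_2(4)=2 = c=2. Case 2: O(n^c log n) = O(n^2 log n)
Complexity: O(n^2 log n)


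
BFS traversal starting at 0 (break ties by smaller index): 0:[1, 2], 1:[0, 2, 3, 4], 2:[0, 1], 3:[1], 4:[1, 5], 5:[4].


BFS queue: start with [0]
Visit order: [0, 1, 2, 3, 4, 5]


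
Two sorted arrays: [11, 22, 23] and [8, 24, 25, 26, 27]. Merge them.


Compare heads, take smaller each step.
Merged: [8, 11, 22, 23, 24, 25, 26, 27]


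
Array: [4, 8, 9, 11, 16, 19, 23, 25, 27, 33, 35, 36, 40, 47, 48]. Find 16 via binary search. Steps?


Search for 16:
[0,14] mid=7 arr[7]=25
[0,6] mid=3 arr[3]=11
[4,6] mid=5 arr[5]=19
[4,4] mid=4 arr[4]=16
Total: 4 comparisons


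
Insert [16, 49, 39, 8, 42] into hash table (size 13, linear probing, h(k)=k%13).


Insertions: 16->slot 3; 49->slot 10; 39->slot 0; 8->slot 8; 42->slot 4
Table: [39, None, None, 16, 42, None, None, None, 8, None, 49, None, None]


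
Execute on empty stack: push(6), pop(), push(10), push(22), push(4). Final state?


push(6) -> [6]
pop() returns 6 -> []
push(10) -> [10]
push(22) -> [10, 22]
push(4) -> [10, 22, 4]
Final stack (bottom to top): [10, 22, 4]


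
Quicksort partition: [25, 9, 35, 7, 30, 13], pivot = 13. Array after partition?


Elements <= 13 go left of pivot.
Result: [9, 7, 13, 25, 30, 35], pivot at index 2


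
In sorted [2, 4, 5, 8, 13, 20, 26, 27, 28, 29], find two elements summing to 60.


Two pointers: lo=0, hi=9
No pair sums to 60


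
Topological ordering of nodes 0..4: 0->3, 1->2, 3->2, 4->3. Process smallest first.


Kahn's algorithm, process smallest node first
Order: [0, 1, 4, 3, 2]


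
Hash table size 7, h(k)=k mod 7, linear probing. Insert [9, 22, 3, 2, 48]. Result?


Insertions: 9->slot 2; 22->slot 1; 3->slot 3; 2->slot 4; 48->slot 6
Table: [None, 22, 9, 3, 2, None, 48]


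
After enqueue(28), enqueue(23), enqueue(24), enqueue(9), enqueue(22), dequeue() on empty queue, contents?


enqueue(28) -> [28]
enqueue(23) -> [28, 23]
enqueue(24) -> [28, 23, 24]
enqueue(9) -> [28, 23, 24, 9]
enqueue(22) -> [28, 23, 24, 9, 22]
dequeue() returns 28 -> [23, 24, 9, 22]
Final queue (front to back): [23, 24, 9, 22]


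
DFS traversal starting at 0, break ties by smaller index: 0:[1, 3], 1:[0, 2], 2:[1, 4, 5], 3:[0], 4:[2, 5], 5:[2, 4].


DFS stack-based: start with [0]
Visit order: [0, 1, 2, 4, 5, 3]


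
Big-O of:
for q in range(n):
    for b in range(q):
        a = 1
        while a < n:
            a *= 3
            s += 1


Per nesting level: O(n) * O(n) [triangular over q] * O(log n) = O(n^2 log n)
Complexity: O(n^2 log n)


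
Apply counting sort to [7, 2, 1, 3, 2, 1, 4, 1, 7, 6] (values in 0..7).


Count array: [0, 3, 2, 1, 1, 0, 1, 2]
Reconstruct: [1, 1, 1, 2, 2, 3, 4, 6, 7, 7]


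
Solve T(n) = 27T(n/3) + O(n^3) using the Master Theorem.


a=27, b=3, c=3. log_3(27)=3 = c=3. Case 2: O(n^c log n) = O(n^3 log n)
Complexity: O(n^3 log n)


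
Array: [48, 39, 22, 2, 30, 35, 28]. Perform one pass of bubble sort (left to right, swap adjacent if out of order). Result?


After one pass: [39, 22, 2, 30, 35, 28, 48]


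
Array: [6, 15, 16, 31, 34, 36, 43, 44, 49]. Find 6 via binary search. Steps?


Search for 6:
[0,8] mid=4 arr[4]=34
[0,3] mid=1 arr[1]=15
[0,0] mid=0 arr[0]=6
Total: 3 comparisons


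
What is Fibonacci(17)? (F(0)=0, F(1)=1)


F(n)=F(n-1)+F(n-2)
...F(15)=610, F(16)=987, F(17)=1597


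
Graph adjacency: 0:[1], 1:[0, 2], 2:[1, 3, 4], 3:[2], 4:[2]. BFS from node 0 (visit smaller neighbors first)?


BFS queue: start with [0]
Visit order: [0, 1, 2, 3, 4]


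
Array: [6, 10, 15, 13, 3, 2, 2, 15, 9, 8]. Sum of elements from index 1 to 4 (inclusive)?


Prefix sums: [0, 6, 16, 31, 44, 47, 49, 51, 66, 75, 83]
Sum[1..4] = prefix[5] - prefix[1] = 47 - 6 = 41


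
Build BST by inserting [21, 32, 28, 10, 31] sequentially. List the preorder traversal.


Root = 21; build tree by BST insertion.
Preorder traversal: [21, 10, 32, 28, 31]


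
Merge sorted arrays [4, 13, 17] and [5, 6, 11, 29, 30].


Compare heads, take smaller each step.
Merged: [4, 5, 6, 11, 13, 17, 29, 30]


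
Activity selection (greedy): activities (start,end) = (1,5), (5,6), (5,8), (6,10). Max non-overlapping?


Greedy: pick earliest-ending, then skip overlaps.
Selected (3 activities): [(1, 5), (5, 6), (6, 10)]


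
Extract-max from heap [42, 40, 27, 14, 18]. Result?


Max = 42
Replace root with last, heapify down
Resulting heap: [40, 18, 27, 14]


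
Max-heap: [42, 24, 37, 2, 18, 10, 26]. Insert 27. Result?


Append 27: [42, 24, 37, 2, 18, 10, 26, 27]
Bubble up: swap idx 7(27) with idx 3(2); swap idx 3(27) with idx 1(24)
Result: [42, 27, 37, 24, 18, 10, 26, 2]


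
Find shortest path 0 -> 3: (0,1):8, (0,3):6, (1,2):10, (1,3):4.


Dijkstra from 0:
Distances: {0: 0, 1: 8, 2: 18, 3: 6}
Shortest distance to 3 = 6, path = [0, 3]


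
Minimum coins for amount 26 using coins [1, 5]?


dp[0]=0; dp[i]=1+min(dp[i-c] for c in coins)
...dp[21]=5, dp[22]=6, dp[23]=7, dp[24]=8, dp[25]=5, dp[26]=6
Minimum coins for 26 = 6


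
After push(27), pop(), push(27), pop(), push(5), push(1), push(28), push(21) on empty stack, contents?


push(27) -> [27]
pop() returns 27 -> []
push(27) -> [27]
pop() returns 27 -> []
push(5) -> [5]
push(1) -> [5, 1]
push(28) -> [5, 1, 28]
push(21) -> [5, 1, 28, 21]
Final stack (bottom to top): [5, 1, 28, 21]


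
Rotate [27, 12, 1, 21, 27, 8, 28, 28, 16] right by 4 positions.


Right rotate by 4: [8, 28, 28, 16, 27, 12, 1, 21, 27]


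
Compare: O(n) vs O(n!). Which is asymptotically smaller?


linear grows slower than factorial
O(n) is asymptotically smaller; O(n!) grows faster


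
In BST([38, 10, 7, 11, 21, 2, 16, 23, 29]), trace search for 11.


BST root = 38
Search for 11: compare at each node
Path: [38, 10, 11]


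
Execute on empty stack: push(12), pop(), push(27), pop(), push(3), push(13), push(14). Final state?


push(12) -> [12]
pop() returns 12 -> []
push(27) -> [27]
pop() returns 27 -> []
push(3) -> [3]
push(13) -> [3, 13]
push(14) -> [3, 13, 14]
Final stack (bottom to top): [3, 13, 14]


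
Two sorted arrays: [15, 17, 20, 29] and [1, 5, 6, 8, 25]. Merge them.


Compare heads, take smaller each step.
Merged: [1, 5, 6, 8, 15, 17, 20, 25, 29]


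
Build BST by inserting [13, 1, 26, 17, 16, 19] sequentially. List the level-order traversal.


Root = 13; build tree by BST insertion.
Level-Order traversal: [13, 1, 26, 17, 16, 19]


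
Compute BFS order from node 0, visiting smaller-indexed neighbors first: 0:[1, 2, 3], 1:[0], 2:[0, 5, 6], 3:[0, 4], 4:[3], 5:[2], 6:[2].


BFS queue: start with [0]
Visit order: [0, 1, 2, 3, 5, 6, 4]


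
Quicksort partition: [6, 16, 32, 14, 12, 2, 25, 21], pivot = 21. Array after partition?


Elements <= 21 go left of pivot.
Result: [6, 16, 14, 12, 2, 21, 25, 32], pivot at index 5


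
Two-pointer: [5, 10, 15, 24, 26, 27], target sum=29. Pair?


Two pointers: lo=0, hi=5
Found pair: (5, 24) summing to 29


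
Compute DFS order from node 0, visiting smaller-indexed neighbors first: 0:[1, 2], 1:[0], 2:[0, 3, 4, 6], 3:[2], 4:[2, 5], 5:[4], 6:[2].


DFS stack-based: start with [0]
Visit order: [0, 1, 2, 3, 4, 5, 6]


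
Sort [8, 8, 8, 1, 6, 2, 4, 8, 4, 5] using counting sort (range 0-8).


Count array: [0, 1, 1, 0, 2, 1, 1, 0, 4]
Reconstruct: [1, 2, 4, 4, 5, 6, 8, 8, 8, 8]


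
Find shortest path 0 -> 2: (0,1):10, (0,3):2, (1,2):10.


Dijkstra from 0:
Distances: {0: 0, 1: 10, 2: 20, 3: 2}
Shortest distance to 2 = 20, path = [0, 1, 2]


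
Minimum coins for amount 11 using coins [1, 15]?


dp[0]=0; dp[i]=1+min(dp[i-c] for c in coins)
...dp[6]=6, dp[7]=7, dp[8]=8, dp[9]=9, dp[10]=10, dp[11]=11
Minimum coins for 11 = 11


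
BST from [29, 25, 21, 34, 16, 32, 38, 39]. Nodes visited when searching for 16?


BST root = 29
Search for 16: compare at each node
Path: [29, 25, 21, 16]


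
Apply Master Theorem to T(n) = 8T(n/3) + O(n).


a=8, b=3, c=1. log_3(8)=1.893 > c=1. Case 1: O(n^log_b(a)) = O(n^1.893)
Complexity: O(n^1.893)


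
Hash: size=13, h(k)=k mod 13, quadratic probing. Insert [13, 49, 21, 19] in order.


Insertions: 13->slot 0; 49->slot 10; 21->slot 8; 19->slot 6
Table: [13, None, None, None, None, None, 19, None, 21, None, 49, None, None]


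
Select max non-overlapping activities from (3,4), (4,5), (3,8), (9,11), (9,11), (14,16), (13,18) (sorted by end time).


Greedy: pick earliest-ending, then skip overlaps.
Selected (4 activities): [(3, 4), (4, 5), (9, 11), (14, 16)]


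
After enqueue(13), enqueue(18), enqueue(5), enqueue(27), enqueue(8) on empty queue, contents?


enqueue(13) -> [13]
enqueue(18) -> [13, 18]
enqueue(5) -> [13, 18, 5]
enqueue(27) -> [13, 18, 5, 27]
enqueue(8) -> [13, 18, 5, 27, 8]
Final queue (front to back): [13, 18, 5, 27, 8]


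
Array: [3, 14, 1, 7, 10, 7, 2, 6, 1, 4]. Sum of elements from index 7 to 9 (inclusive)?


Prefix sums: [0, 3, 17, 18, 25, 35, 42, 44, 50, 51, 55]
Sum[7..9] = prefix[10] - prefix[7] = 55 - 44 = 11


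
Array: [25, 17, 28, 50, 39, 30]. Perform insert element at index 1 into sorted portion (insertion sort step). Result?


After one pass: [17, 25, 28, 50, 39, 30]


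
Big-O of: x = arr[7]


Analysis: constant-time operation, no loop
Complexity: O(1)


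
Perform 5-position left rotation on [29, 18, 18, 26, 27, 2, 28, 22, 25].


Left rotate by 5: [2, 28, 22, 25, 29, 18, 18, 26, 27]


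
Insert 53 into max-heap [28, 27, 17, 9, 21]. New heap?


Append 53: [28, 27, 17, 9, 21, 53]
Bubble up: swap idx 5(53) with idx 2(17); swap idx 2(53) with idx 0(28)
Result: [53, 27, 28, 9, 21, 17]


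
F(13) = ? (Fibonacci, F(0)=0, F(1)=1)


F(n)=F(n-1)+F(n-2)
...F(11)=89, F(12)=144, F(13)=233


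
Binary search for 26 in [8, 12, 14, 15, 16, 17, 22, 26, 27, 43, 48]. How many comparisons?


Search for 26:
[0,10] mid=5 arr[5]=17
[6,10] mid=8 arr[8]=27
[6,7] mid=6 arr[6]=22
[7,7] mid=7 arr[7]=26
Total: 4 comparisons


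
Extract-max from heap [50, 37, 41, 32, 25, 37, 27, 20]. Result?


Max = 50
Replace root with last, heapify down
Resulting heap: [41, 37, 37, 32, 25, 20, 27]


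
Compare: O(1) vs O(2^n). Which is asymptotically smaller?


constant grows slower than exponential
O(1) is asymptotically smaller; O(2^n) grows faster


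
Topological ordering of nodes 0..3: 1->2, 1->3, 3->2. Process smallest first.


Kahn's algorithm, process smallest node first
Order: [0, 1, 3, 2]


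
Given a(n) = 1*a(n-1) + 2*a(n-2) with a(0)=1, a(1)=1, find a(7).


Build bottom-up:
...a(5)=21, a(6)=43, a(7)=1*43+2*21=85


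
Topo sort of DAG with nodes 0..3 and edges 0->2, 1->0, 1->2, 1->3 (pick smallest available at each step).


Kahn's algorithm, process smallest node first
Order: [1, 0, 2, 3]


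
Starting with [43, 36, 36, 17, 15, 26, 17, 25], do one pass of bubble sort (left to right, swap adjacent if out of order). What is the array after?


After one pass: [36, 36, 17, 15, 26, 17, 25, 43]


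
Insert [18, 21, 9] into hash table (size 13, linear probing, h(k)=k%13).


Insertions: 18->slot 5; 21->slot 8; 9->slot 9
Table: [None, None, None, None, None, 18, None, None, 21, 9, None, None, None]


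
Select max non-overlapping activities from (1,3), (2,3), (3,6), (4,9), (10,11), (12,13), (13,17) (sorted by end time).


Greedy: pick earliest-ending, then skip overlaps.
Selected (5 activities): [(1, 3), (3, 6), (10, 11), (12, 13), (13, 17)]


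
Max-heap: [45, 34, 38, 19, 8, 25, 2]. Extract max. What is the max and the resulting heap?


Max = 45
Replace root with last, heapify down
Resulting heap: [38, 34, 25, 19, 8, 2]


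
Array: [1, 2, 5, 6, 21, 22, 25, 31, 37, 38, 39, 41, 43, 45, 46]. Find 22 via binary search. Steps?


Search for 22:
[0,14] mid=7 arr[7]=31
[0,6] mid=3 arr[3]=6
[4,6] mid=5 arr[5]=22
Total: 3 comparisons


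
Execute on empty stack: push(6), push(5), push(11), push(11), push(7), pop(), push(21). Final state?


push(6) -> [6]
push(5) -> [6, 5]
push(11) -> [6, 5, 11]
push(11) -> [6, 5, 11, 11]
push(7) -> [6, 5, 11, 11, 7]
pop() returns 7 -> [6, 5, 11, 11]
push(21) -> [6, 5, 11, 11, 21]
Final stack (bottom to top): [6, 5, 11, 11, 21]


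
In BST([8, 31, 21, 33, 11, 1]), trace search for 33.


BST root = 8
Search for 33: compare at each node
Path: [8, 31, 33]


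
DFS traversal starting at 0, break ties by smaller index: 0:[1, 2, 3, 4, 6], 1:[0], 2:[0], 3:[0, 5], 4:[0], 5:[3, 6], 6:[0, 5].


DFS stack-based: start with [0]
Visit order: [0, 1, 2, 3, 5, 6, 4]


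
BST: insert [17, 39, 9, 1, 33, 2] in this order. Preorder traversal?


Root = 17; build tree by BST insertion.
Preorder traversal: [17, 9, 1, 2, 39, 33]


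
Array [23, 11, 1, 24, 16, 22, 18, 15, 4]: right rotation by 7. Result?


Right rotate by 7: [1, 24, 16, 22, 18, 15, 4, 23, 11]


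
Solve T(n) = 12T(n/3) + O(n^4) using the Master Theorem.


a=12, b=3, c=4. log_3(12)=2.262 < c=4. Case 3: O(n^c) = O(n^4)
Complexity: O(n^4)


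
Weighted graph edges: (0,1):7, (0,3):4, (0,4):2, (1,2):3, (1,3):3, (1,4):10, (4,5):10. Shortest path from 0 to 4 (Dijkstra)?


Dijkstra from 0:
Distances: {0: 0, 1: 7, 2: 10, 3: 4, 4: 2, 5: 12}
Shortest distance to 4 = 2, path = [0, 4]


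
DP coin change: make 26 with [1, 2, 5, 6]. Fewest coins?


dp[0]=0; dp[i]=1+min(dp[i-c] for c in coins)
...dp[21]=4, dp[22]=4, dp[23]=4, dp[24]=4, dp[25]=5, dp[26]=5
Minimum coins for 26 = 5


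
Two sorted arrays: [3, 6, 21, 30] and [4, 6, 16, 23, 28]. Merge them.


Compare heads, take smaller each step.
Merged: [3, 4, 6, 6, 16, 21, 23, 28, 30]


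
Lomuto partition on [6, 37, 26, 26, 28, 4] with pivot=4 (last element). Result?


Elements <= 4 go left of pivot.
Result: [4, 37, 26, 26, 28, 6], pivot at index 0


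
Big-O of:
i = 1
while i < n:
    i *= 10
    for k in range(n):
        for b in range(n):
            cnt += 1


Per nesting level: O(log n) * O(n) * O(n) = O(n^2 log n)
Complexity: O(n^2 log n)


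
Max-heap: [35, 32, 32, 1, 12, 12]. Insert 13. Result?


Append 13: [35, 32, 32, 1, 12, 12, 13]
Bubble up: no swaps needed
Result: [35, 32, 32, 1, 12, 12, 13]


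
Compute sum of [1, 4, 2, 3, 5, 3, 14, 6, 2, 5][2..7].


Prefix sums: [0, 1, 5, 7, 10, 15, 18, 32, 38, 40, 45]
Sum[2..7] = prefix[8] - prefix[2] = 38 - 5 = 33


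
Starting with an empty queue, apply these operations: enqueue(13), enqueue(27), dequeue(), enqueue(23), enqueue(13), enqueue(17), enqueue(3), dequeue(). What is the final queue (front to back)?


enqueue(13) -> [13]
enqueue(27) -> [13, 27]
dequeue() returns 13 -> [27]
enqueue(23) -> [27, 23]
enqueue(13) -> [27, 23, 13]
enqueue(17) -> [27, 23, 13, 17]
enqueue(3) -> [27, 23, 13, 17, 3]
dequeue() returns 27 -> [23, 13, 17, 3]
Final queue (front to back): [23, 13, 17, 3]


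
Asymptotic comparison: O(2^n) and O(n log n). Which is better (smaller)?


linearithmic grows slower than exponential
O(n log n) is asymptotically smaller; O(2^n) grows faster


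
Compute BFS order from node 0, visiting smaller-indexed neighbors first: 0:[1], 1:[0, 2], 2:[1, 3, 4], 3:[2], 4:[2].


BFS queue: start with [0]
Visit order: [0, 1, 2, 3, 4]


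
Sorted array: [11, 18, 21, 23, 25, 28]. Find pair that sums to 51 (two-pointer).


Two pointers: lo=0, hi=5
Found pair: (23, 28) summing to 51


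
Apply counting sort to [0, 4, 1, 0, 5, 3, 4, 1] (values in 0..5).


Count array: [2, 2, 0, 1, 2, 1]
Reconstruct: [0, 0, 1, 1, 3, 4, 4, 5]


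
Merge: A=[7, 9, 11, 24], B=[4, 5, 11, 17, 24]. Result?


Compare heads, take smaller each step.
Merged: [4, 5, 7, 9, 11, 11, 17, 24, 24]


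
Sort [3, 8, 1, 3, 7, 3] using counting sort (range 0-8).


Count array: [0, 1, 0, 3, 0, 0, 0, 1, 1]
Reconstruct: [1, 3, 3, 3, 7, 8]


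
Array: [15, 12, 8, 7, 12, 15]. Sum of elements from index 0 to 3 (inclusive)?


Prefix sums: [0, 15, 27, 35, 42, 54, 69]
Sum[0..3] = prefix[4] - prefix[0] = 42 - 0 = 42


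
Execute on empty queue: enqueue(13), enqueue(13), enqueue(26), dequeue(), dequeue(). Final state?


enqueue(13) -> [13]
enqueue(13) -> [13, 13]
enqueue(26) -> [13, 13, 26]
dequeue() returns 13 -> [13, 26]
dequeue() returns 13 -> [26]
Final queue (front to back): [26]


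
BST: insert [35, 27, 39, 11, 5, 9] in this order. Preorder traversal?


Root = 35; build tree by BST insertion.
Preorder traversal: [35, 27, 11, 5, 9, 39]


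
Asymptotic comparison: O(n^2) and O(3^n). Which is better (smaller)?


quadratic grows slower than exponential (base 3)
O(n^2) is asymptotically smaller; O(3^n) grows faster


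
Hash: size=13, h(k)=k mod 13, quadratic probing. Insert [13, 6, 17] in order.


Insertions: 13->slot 0; 6->slot 6; 17->slot 4
Table: [13, None, None, None, 17, None, 6, None, None, None, None, None, None]


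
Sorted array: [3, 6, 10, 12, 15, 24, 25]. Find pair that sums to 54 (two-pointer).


Two pointers: lo=0, hi=6
No pair sums to 54


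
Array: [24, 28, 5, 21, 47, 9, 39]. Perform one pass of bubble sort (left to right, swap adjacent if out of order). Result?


After one pass: [24, 5, 21, 28, 9, 39, 47]


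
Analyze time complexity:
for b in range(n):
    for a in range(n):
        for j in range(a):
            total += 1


Per nesting level: O(n) * O(n) * O(n) [triangular over a] = O(n^3)
Complexity: O(n^3)


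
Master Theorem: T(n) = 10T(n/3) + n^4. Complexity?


a=10, b=3, c=4. log_3(10)=2.096 < c=4. Case 3: O(n^c) = O(n^4)
Complexity: O(n^4)


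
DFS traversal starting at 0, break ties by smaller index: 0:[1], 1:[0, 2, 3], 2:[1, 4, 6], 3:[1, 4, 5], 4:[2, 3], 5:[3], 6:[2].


DFS stack-based: start with [0]
Visit order: [0, 1, 2, 4, 3, 5, 6]


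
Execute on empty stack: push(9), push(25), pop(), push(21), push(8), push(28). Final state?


push(9) -> [9]
push(25) -> [9, 25]
pop() returns 25 -> [9]
push(21) -> [9, 21]
push(8) -> [9, 21, 8]
push(28) -> [9, 21, 8, 28]
Final stack (bottom to top): [9, 21, 8, 28]


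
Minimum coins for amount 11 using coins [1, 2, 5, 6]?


dp[0]=0; dp[i]=1+min(dp[i-c] for c in coins)
...dp[6]=1, dp[7]=2, dp[8]=2, dp[9]=3, dp[10]=2, dp[11]=2
Minimum coins for 11 = 2


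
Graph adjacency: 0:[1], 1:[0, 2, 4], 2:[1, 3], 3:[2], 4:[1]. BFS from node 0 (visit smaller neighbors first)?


BFS queue: start with [0]
Visit order: [0, 1, 2, 4, 3]


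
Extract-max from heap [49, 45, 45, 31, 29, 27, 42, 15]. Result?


Max = 49
Replace root with last, heapify down
Resulting heap: [45, 31, 45, 15, 29, 27, 42]


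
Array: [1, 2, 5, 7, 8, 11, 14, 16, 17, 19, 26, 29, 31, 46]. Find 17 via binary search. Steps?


Search for 17:
[0,13] mid=6 arr[6]=14
[7,13] mid=10 arr[10]=26
[7,9] mid=8 arr[8]=17
Total: 3 comparisons


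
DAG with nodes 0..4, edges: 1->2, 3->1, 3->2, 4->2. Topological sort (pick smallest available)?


Kahn's algorithm, process smallest node first
Order: [0, 3, 1, 4, 2]


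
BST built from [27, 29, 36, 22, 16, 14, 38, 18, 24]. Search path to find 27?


BST root = 27
Search for 27: compare at each node
Path: [27]


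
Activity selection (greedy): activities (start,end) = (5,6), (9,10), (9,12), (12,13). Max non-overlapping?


Greedy: pick earliest-ending, then skip overlaps.
Selected (3 activities): [(5, 6), (9, 10), (12, 13)]


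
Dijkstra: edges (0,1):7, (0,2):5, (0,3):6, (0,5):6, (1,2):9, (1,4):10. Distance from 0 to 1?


Dijkstra from 0:
Distances: {0: 0, 1: 7, 2: 5, 3: 6, 4: 17, 5: 6}
Shortest distance to 1 = 7, path = [0, 1]


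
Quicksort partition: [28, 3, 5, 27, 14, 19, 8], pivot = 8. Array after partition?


Elements <= 8 go left of pivot.
Result: [3, 5, 8, 27, 14, 19, 28], pivot at index 2


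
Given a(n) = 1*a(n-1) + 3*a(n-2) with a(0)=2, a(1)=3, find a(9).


Build bottom-up:
...a(7)=531, a(8)=1233, a(9)=1*1233+3*531=2826


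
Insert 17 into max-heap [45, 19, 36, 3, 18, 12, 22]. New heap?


Append 17: [45, 19, 36, 3, 18, 12, 22, 17]
Bubble up: swap idx 7(17) with idx 3(3)
Result: [45, 19, 36, 17, 18, 12, 22, 3]


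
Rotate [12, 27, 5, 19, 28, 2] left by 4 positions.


Left rotate by 4: [28, 2, 12, 27, 5, 19]


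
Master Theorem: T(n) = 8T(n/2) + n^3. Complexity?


a=8, b=2, c=3. log_2(8)=3 = c=3. Case 2: O(n^c log n) = O(n^3 log n)
Complexity: O(n^3 log n)


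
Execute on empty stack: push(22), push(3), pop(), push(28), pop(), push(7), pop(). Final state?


push(22) -> [22]
push(3) -> [22, 3]
pop() returns 3 -> [22]
push(28) -> [22, 28]
pop() returns 28 -> [22]
push(7) -> [22, 7]
pop() returns 7 -> [22]
Final stack (bottom to top): [22]


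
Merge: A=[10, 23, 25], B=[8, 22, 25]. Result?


Compare heads, take smaller each step.
Merged: [8, 10, 22, 23, 25, 25]


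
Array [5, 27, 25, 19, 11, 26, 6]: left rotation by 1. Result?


Left rotate by 1: [27, 25, 19, 11, 26, 6, 5]


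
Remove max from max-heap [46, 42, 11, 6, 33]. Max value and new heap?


Max = 46
Replace root with last, heapify down
Resulting heap: [42, 33, 11, 6]


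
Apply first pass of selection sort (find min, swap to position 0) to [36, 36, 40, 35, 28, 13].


After one pass: [13, 36, 40, 35, 28, 36]


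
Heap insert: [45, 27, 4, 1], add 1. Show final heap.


Append 1: [45, 27, 4, 1, 1]
Bubble up: no swaps needed
Result: [45, 27, 4, 1, 1]


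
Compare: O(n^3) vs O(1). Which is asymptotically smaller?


constant grows slower than cubic
O(1) is asymptotically smaller; O(n^3) grows faster


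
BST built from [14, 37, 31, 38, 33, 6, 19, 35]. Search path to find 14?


BST root = 14
Search for 14: compare at each node
Path: [14]


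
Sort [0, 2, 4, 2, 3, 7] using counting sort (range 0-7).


Count array: [1, 0, 2, 1, 1, 0, 0, 1]
Reconstruct: [0, 2, 2, 3, 4, 7]


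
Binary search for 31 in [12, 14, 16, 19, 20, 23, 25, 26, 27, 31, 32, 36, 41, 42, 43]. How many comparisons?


Search for 31:
[0,14] mid=7 arr[7]=26
[8,14] mid=11 arr[11]=36
[8,10] mid=9 arr[9]=31
Total: 3 comparisons


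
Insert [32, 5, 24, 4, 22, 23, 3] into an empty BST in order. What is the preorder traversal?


Root = 32; build tree by BST insertion.
Preorder traversal: [32, 5, 4, 3, 24, 22, 23]


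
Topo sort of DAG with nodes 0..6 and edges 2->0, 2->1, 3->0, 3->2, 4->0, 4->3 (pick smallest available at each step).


Kahn's algorithm, process smallest node first
Order: [4, 3, 2, 0, 1, 5, 6]


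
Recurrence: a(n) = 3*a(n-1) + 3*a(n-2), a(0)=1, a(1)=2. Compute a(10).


Build bottom-up:
...a(8)=26001, a(9)=98577, a(10)=3*98577+3*26001=373734


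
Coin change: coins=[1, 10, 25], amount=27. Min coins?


dp[0]=0; dp[i]=1+min(dp[i-c] for c in coins)
...dp[22]=4, dp[23]=5, dp[24]=6, dp[25]=1, dp[26]=2, dp[27]=3
Minimum coins for 27 = 3


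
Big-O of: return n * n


Analysis: constant-time operation, no loop
Complexity: O(1)


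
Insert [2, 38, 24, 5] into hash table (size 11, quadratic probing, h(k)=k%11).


Insertions: 2->slot 2; 38->slot 5; 24->slot 3; 5->slot 6
Table: [None, None, 2, 24, None, 38, 5, None, None, None, None]


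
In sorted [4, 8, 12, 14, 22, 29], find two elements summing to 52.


Two pointers: lo=0, hi=5
No pair sums to 52


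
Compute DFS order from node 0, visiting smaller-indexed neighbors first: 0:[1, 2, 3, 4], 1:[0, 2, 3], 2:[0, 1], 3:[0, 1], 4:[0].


DFS stack-based: start with [0]
Visit order: [0, 1, 2, 3, 4]


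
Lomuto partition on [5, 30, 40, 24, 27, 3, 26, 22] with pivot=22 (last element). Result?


Elements <= 22 go left of pivot.
Result: [5, 3, 22, 24, 27, 30, 26, 40], pivot at index 2


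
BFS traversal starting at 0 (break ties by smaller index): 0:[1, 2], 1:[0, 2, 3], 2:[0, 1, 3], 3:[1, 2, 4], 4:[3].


BFS queue: start with [0]
Visit order: [0, 1, 2, 3, 4]


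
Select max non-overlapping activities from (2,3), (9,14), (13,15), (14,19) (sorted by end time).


Greedy: pick earliest-ending, then skip overlaps.
Selected (3 activities): [(2, 3), (9, 14), (14, 19)]


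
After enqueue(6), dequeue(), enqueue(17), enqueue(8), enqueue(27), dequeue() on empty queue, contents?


enqueue(6) -> [6]
dequeue() returns 6 -> []
enqueue(17) -> [17]
enqueue(8) -> [17, 8]
enqueue(27) -> [17, 8, 27]
dequeue() returns 17 -> [8, 27]
Final queue (front to back): [8, 27]


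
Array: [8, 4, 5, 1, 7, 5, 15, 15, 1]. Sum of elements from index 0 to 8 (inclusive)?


Prefix sums: [0, 8, 12, 17, 18, 25, 30, 45, 60, 61]
Sum[0..8] = prefix[9] - prefix[0] = 61 - 0 = 61


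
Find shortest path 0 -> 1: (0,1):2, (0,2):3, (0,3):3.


Dijkstra from 0:
Distances: {0: 0, 1: 2, 2: 3, 3: 3}
Shortest distance to 1 = 2, path = [0, 1]


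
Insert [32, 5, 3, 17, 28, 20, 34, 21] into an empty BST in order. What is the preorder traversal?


Root = 32; build tree by BST insertion.
Preorder traversal: [32, 5, 3, 17, 28, 20, 21, 34]


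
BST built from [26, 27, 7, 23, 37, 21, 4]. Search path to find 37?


BST root = 26
Search for 37: compare at each node
Path: [26, 27, 37]


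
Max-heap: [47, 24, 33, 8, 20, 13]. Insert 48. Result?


Append 48: [47, 24, 33, 8, 20, 13, 48]
Bubble up: swap idx 6(48) with idx 2(33); swap idx 2(48) with idx 0(47)
Result: [48, 24, 47, 8, 20, 13, 33]


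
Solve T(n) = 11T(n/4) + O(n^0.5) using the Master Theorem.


a=11, b=4, c=0.5. log_4(11)=1.730 > c=0.5. Case 1: O(n^log_b(a)) = O(n^1.730)
Complexity: O(n^1.730)


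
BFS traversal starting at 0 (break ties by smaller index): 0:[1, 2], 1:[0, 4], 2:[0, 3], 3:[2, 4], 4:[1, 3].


BFS queue: start with [0]
Visit order: [0, 1, 2, 4, 3]


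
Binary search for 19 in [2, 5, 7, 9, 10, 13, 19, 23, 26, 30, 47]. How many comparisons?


Search for 19:
[0,10] mid=5 arr[5]=13
[6,10] mid=8 arr[8]=26
[6,7] mid=6 arr[6]=19
Total: 3 comparisons


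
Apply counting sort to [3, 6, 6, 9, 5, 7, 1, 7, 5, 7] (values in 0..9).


Count array: [0, 1, 0, 1, 0, 2, 2, 3, 0, 1]
Reconstruct: [1, 3, 5, 5, 6, 6, 7, 7, 7, 9]


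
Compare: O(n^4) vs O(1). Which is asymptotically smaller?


constant grows slower than quartic
O(1) is asymptotically smaller; O(n^4) grows faster


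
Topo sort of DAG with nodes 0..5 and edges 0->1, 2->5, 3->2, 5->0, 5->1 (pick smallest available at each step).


Kahn's algorithm, process smallest node first
Order: [3, 2, 4, 5, 0, 1]


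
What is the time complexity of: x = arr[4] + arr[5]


Analysis: constant-time operation, no loop
Complexity: O(1)


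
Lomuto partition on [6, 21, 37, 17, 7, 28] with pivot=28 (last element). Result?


Elements <= 28 go left of pivot.
Result: [6, 21, 17, 7, 28, 37], pivot at index 4


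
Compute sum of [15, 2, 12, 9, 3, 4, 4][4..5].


Prefix sums: [0, 15, 17, 29, 38, 41, 45, 49]
Sum[4..5] = prefix[6] - prefix[4] = 45 - 38 = 7


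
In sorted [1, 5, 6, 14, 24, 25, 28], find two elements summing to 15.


Two pointers: lo=0, hi=6
Found pair: (1, 14) summing to 15


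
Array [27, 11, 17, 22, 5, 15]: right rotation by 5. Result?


Right rotate by 5: [11, 17, 22, 5, 15, 27]


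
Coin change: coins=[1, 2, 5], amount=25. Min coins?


dp[0]=0; dp[i]=1+min(dp[i-c] for c in coins)
...dp[20]=4, dp[21]=5, dp[22]=5, dp[23]=6, dp[24]=6, dp[25]=5
Minimum coins for 25 = 5


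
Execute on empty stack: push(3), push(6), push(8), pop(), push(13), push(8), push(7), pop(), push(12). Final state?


push(3) -> [3]
push(6) -> [3, 6]
push(8) -> [3, 6, 8]
pop() returns 8 -> [3, 6]
push(13) -> [3, 6, 13]
push(8) -> [3, 6, 13, 8]
push(7) -> [3, 6, 13, 8, 7]
pop() returns 7 -> [3, 6, 13, 8]
push(12) -> [3, 6, 13, 8, 12]
Final stack (bottom to top): [3, 6, 13, 8, 12]


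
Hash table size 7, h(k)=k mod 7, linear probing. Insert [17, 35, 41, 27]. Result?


Insertions: 17->slot 3; 35->slot 0; 41->slot 6; 27->slot 1
Table: [35, 27, None, 17, None, None, 41]


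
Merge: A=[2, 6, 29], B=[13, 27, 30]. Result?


Compare heads, take smaller each step.
Merged: [2, 6, 13, 27, 29, 30]


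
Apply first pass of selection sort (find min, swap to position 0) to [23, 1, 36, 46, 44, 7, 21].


After one pass: [1, 23, 36, 46, 44, 7, 21]


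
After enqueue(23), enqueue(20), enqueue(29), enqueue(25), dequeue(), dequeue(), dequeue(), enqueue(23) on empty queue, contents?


enqueue(23) -> [23]
enqueue(20) -> [23, 20]
enqueue(29) -> [23, 20, 29]
enqueue(25) -> [23, 20, 29, 25]
dequeue() returns 23 -> [20, 29, 25]
dequeue() returns 20 -> [29, 25]
dequeue() returns 29 -> [25]
enqueue(23) -> [25, 23]
Final queue (front to back): [25, 23]


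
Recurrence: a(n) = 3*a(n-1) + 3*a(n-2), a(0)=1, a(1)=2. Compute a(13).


Build bottom-up:
...a(11)=1416933, a(12)=5372001, a(13)=3*5372001+3*1416933=20366802


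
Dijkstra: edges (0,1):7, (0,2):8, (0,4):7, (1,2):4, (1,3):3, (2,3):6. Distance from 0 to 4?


Dijkstra from 0:
Distances: {0: 0, 1: 7, 2: 8, 3: 10, 4: 7}
Shortest distance to 4 = 7, path = [0, 4]


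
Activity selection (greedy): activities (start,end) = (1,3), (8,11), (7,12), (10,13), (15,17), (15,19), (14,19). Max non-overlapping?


Greedy: pick earliest-ending, then skip overlaps.
Selected (3 activities): [(1, 3), (8, 11), (15, 17)]


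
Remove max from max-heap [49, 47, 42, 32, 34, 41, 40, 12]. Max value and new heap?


Max = 49
Replace root with last, heapify down
Resulting heap: [47, 34, 42, 32, 12, 41, 40]


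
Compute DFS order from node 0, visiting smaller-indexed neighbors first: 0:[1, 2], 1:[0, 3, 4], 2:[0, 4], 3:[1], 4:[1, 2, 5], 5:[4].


DFS stack-based: start with [0]
Visit order: [0, 1, 3, 4, 2, 5]


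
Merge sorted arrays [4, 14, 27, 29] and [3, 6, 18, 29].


Compare heads, take smaller each step.
Merged: [3, 4, 6, 14, 18, 27, 29, 29]


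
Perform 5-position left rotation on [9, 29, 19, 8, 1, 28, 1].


Left rotate by 5: [28, 1, 9, 29, 19, 8, 1]


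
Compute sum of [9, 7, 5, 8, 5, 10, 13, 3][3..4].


Prefix sums: [0, 9, 16, 21, 29, 34, 44, 57, 60]
Sum[3..4] = prefix[5] - prefix[3] = 34 - 21 = 13


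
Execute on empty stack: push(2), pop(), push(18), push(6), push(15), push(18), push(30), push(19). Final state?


push(2) -> [2]
pop() returns 2 -> []
push(18) -> [18]
push(6) -> [18, 6]
push(15) -> [18, 6, 15]
push(18) -> [18, 6, 15, 18]
push(30) -> [18, 6, 15, 18, 30]
push(19) -> [18, 6, 15, 18, 30, 19]
Final stack (bottom to top): [18, 6, 15, 18, 30, 19]


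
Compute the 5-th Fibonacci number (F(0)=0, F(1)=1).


F(n)=F(n-1)+F(n-2)
...F(3)=2, F(4)=3, F(5)=5


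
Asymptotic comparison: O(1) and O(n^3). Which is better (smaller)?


constant grows slower than cubic
O(1) is asymptotically smaller; O(n^3) grows faster


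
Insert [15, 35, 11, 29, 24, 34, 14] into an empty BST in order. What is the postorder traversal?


Root = 15; build tree by BST insertion.
Postorder traversal: [14, 11, 24, 34, 29, 35, 15]


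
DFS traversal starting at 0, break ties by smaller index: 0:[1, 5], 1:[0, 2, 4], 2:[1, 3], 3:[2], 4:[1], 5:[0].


DFS stack-based: start with [0]
Visit order: [0, 1, 2, 3, 4, 5]
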